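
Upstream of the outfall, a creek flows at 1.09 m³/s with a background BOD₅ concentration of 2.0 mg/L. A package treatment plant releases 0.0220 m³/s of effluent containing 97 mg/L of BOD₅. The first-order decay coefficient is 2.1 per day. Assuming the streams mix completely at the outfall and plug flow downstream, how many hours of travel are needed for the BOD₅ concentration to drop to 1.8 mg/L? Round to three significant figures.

8.78 h

Mixed concentration C = ΣQC/ΣQ = (1.090·2.000 + 0.02200·97.00) / 1.112 = 4.314/1.112 = 3.879 mg/L.
3.879·exp(−k·t) = 1.8 → t = ln(3.879/1.8)/k = 31590 s = 8.776 h.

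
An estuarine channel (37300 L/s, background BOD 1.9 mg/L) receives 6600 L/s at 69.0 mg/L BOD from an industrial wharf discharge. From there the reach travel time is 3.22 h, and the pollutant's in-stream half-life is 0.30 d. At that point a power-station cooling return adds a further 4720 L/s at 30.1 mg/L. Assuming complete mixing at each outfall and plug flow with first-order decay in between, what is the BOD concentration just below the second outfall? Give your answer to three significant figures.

10.9 mg/L

Mixed concentration C = ΣQC/ΣQ = (37300·1.900 + 6600·69.00) / 43900 = 526300/43900 = 11.99 mg/L; combined flow 43900 L/s.
Half-life 0.30 d → k = ln 2 / 0.30 = 2.310 d⁻¹.
Decay over the reach: 11.99·exp(−kt) = 11.99·0.7335 = 8.793 mg/L.
Second outfall: C = (43900·8.793 + 4720·30.10)/48620 = 10.86 mg/L.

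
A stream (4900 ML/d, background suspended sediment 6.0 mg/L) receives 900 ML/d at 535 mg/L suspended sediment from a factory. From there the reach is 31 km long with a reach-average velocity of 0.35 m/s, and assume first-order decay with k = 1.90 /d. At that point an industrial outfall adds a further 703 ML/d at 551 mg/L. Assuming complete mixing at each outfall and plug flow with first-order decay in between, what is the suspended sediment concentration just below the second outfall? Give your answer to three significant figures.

70.8 mg/L

Mixed concentration C = ΣQC/ΣQ = (4900·6.000 + 900.0·535.0) / 5800 = 510900/5800 = 88.09 mg/L; combined flow 5800 ML/d.
Travel time t = 31·1000 / 0.35 = 88570 s = 24.60 h.
Decay over the reach: 88.09·exp(−kt) = 88.09·0.1426 = 12.56 mg/L.
At the second outfall, C = (5800·12.56 + 703.0·551.0) / (5800 + 703.0) = 70.77 mg/L.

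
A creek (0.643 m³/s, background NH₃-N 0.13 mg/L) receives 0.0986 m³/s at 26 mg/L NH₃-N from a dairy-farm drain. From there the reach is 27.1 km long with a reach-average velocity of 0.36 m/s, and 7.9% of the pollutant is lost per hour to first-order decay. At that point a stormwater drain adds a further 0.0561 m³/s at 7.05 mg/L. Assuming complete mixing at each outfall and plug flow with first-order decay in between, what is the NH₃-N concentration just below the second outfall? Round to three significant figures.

Flow-weighted average: C = (0.6430·0.1300 + 0.09860·26.00) / 0.7416 = 2.647/0.7416 = 3.570 mg/L; combined flow 0.7416 m³/s.
Travel time t = 27.1·1000 / 0.36 = 75280 s = 20.91 h.
7.9%/h lost → k = −ln(1 − 0.079) = 0.08230 h⁻¹.
Decay over the reach: 3.570·exp(−kt) = 3.570·0.1789 = 0.6387 mg/L.
Second outfall: C = (0.7416·0.6387 + 0.05610·7.050)/0.7977 = 1.090 mg/L.

1.09 mg/L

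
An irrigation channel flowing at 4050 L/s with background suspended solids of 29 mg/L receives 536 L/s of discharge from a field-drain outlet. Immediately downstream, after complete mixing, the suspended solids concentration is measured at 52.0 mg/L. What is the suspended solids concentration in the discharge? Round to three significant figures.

226 mg/L

Mass balance: 4050·29.00 + 536.0·Cₑ = 4586·52.00
→ Cₑ = (4586·52.00 − 4050·29.00) / 536.0 = 225.8 mg/L.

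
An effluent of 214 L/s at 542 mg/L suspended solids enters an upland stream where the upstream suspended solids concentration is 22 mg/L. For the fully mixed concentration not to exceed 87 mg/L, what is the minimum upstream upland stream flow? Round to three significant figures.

1500 L/s

Set C_mix = 87: (Q·22.00 + 214.0·542.0) / (Q + 214.0) = 87
→ Q = 214.0·(542.0 − 87)/(87 − 22.00) = 1498 L/s.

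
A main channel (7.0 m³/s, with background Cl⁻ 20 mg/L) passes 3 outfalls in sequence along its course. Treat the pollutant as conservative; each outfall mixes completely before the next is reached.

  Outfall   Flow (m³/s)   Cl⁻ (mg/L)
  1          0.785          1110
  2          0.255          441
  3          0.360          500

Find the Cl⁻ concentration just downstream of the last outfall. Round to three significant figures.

155 mg/L

Below outfall 1: Q → 7.785 m³/s, C = (7.000·20.00 + 0.7850·1110)/7.785 = 129.9 mg/L.
Below outfall 2: Q → 8.040 m³/s, C = (7.785·129.9 + 0.2550·441.0)/8.040 = 139.8 mg/L.
Below outfall 3: Q → 8.400 m³/s, C = (8.040·139.8 + 0.3600·500.0)/8.400 = 155.2 mg/L.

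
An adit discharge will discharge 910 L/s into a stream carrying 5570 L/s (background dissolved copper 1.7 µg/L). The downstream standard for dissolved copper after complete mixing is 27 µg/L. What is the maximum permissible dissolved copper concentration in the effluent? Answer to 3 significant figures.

At the limit, (Qr·Cr + Qe·Cₑ)/(Qr + Qe) = 27:
Cₑ = (6480·27 − 5570·1.700) / 910.0 = 181.9 µg/L.

182 µg/L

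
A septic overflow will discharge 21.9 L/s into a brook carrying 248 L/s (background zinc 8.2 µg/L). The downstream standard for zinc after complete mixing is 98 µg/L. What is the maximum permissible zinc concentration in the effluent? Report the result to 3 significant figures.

1110 µg/L

At the limit, (Qr·Cr + Qe·Cₑ)/(Qr + Qe) = 98:
Cₑ = (269.9·98 − 248.0·8.200) / 21.90 = 1115 µg/L.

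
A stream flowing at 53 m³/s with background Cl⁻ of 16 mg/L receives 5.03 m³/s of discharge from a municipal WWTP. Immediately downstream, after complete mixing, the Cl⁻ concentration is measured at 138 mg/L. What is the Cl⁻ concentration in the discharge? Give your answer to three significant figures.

Mass balance: 53.00·16.00 + 5.030·Cₑ = 58.03·138.0
→ Cₑ = (58.03·138.0 − 53.00·16.00) / 5.030 = 1423 mg/L.

1420 mg/L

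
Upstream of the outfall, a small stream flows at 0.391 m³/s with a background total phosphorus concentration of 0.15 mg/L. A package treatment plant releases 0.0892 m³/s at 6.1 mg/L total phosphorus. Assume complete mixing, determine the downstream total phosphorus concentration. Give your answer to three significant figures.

1.26 mg/L

After mixing, C = (0.3910·0.1500 + 0.08920·6.100) / 0.4802 = 0.6028/0.4802 = 1.255 mg/L.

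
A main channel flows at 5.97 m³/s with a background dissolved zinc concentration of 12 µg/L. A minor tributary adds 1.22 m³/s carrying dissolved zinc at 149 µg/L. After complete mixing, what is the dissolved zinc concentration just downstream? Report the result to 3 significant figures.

35.2 µg/L

After mixing, C = (5.970·12.00 + 1.220·149.0) / 7.190 = 253.4/7.190 = 35.25 µg/L.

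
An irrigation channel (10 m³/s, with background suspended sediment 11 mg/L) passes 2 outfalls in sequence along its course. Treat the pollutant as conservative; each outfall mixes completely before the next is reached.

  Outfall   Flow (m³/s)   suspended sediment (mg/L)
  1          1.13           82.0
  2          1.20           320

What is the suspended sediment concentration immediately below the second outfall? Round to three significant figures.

47.6 mg/L

After outfall 1: Q = 10.00 + 1.130 = 11.13 m³/s; C = (10.00·11.00 + 1.130·82.00)/11.13 = 18.21 mg/L.
After outfall 2: Q = 11.13 + 1.200 = 12.33 m³/s; C = (11.13·18.21 + 1.200·320.0)/12.33 = 47.58 mg/L.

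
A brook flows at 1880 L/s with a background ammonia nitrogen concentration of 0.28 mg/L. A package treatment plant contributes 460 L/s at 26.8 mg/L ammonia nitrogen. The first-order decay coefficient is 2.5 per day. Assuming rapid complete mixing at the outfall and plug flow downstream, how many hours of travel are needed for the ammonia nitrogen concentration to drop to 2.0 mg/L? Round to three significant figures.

Flow-weighted average: C = (1880·0.2800 + 460.0·26.80) / 2340 = 12850/2340 = 5.493 mg/L.
5.493·exp(−k·t) = 2.0 → t = ln(5.493/2.0)/k = 34920 s = 9.700 h.

9.70 h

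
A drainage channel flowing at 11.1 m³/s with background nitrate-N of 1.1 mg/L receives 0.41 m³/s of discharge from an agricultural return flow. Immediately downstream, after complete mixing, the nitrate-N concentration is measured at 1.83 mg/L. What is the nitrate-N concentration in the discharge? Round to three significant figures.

21.6 mg/L

Mass balance: 11.10·1.100 + 0.4100·Cₑ = 11.51·1.830
→ Cₑ = (11.51·1.830 − 11.10·1.100) / 0.4100 = 21.59 mg/L.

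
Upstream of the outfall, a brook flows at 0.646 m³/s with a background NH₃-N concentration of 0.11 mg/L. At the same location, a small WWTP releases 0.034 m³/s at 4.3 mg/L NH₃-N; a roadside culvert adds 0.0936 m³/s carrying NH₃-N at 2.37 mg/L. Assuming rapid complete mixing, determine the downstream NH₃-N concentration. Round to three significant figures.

Mass balance: C = (0.6460·0.1100 + 0.03400·4.300 + 0.09360·2.370) / 0.7736 = 0.4391/0.7736 = 0.5676 mg/L.

0.568 mg/L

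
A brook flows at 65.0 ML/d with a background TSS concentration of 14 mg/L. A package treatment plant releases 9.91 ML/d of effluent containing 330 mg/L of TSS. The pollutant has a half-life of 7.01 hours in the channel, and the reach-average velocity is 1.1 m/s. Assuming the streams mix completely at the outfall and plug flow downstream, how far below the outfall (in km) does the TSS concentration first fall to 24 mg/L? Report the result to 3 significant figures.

Flow-weighted average: C = (65.00·14.00 + 9.910·330.0) / 74.91 = 4180/74.91 = 55.80 mg/L.
Half-life 7.01 h → k = ln 2 / 7.01 = 0.09888 h⁻¹ = 2.373 d⁻¹.
Set 55.80·exp(−k·t) = 24 → t = ln(55.80/24)/k = 30720 s = 8.534 h.
Distance = v·t = 1.1·30720 = 33790 m = 33.79 km.

33.8 km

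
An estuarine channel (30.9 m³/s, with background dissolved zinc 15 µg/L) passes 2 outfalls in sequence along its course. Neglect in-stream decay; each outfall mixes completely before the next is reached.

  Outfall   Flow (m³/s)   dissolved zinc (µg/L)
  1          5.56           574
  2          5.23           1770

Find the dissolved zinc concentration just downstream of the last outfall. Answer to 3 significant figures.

After outfall 1: Q = 30.90 + 5.560 = 36.46 m³/s; C = (30.90·15.00 + 5.560·574.0)/36.46 = 100.2 µg/L.
After outfall 2: Q = 36.46 + 5.230 = 41.69 m³/s; C = (36.46·100.2 + 5.230·1770)/41.69 = 309.7 µg/L.

310 µg/L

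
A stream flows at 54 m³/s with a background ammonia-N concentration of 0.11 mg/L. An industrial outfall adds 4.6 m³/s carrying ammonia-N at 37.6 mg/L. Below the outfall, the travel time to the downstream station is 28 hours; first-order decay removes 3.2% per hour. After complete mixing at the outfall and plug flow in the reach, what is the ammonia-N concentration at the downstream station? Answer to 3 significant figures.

Mass balance: C = (54.00·0.1100 + 4.600·37.60) / 58.60 = 178.9/58.60 = 3.053 mg/L.
3.2%/h lost → k = −ln(1 − 0.032) = 0.03252 h⁻¹.
Applying C = C₀e^(−kt): 3.053 × 0.4023 = 1.228 mg/L.

1.23 mg/L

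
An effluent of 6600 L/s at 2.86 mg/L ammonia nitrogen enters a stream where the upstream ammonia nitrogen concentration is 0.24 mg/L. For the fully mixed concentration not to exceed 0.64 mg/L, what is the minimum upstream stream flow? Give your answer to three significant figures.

Set C_mix = 0.64: (Q·0.2400 + 6600·2.860) / (Q + 6600) = 0.64
→ Q = 6600·(2.860 − 0.64)/(0.64 − 0.2400) = 36630 L/s.

36600 L/s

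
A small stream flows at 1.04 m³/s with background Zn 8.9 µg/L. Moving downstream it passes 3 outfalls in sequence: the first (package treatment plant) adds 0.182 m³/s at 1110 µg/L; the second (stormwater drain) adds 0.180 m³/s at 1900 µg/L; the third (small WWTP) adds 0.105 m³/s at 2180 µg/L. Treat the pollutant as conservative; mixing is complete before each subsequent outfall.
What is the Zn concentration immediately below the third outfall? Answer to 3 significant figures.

519 µg/L

Outfall 1: combined Q = 1.222 m³/s; C = (1.040·8.900 + 0.1820·1110)/1.222 = 172.9 µg/L.
Outfall 2: combined Q = 1.402 m³/s; C = (1.222·172.9 + 0.1800·1900)/1.402 = 394.6 µg/L.
Outfall 3: combined Q = 1.507 m³/s; C = (1.402·394.6 + 0.1050·2180)/1.507 = 519.0 µg/L.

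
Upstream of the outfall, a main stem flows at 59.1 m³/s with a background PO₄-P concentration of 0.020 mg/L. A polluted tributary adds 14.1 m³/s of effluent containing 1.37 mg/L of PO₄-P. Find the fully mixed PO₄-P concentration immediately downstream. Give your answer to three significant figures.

0.280 mg/L

After mixing, C = (59.10·0.02000 + 14.10·1.370) / 73.20 = 20.50/73.20 = 0.2800 mg/L.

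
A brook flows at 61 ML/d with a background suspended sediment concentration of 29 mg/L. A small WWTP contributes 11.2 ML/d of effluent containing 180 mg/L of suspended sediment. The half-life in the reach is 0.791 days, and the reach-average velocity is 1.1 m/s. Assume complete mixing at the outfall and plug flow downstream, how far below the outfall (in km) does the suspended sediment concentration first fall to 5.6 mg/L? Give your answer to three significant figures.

243 km

After mixing, C = (61.00·29.00 + 11.20·180.0) / 72.20 = 3785/72.20 = 52.42 mg/L.
Half-life 0.791 d → k = ln 2 / 0.791 = 0.8763 d⁻¹.
Set 52.42·exp(−k·t) = 5.6 → t = ln(52.42/5.6)/k = 220500 s = 61.26 h.
Distance = v·t = 1.1·220500 = 242600 m = 242.6 km.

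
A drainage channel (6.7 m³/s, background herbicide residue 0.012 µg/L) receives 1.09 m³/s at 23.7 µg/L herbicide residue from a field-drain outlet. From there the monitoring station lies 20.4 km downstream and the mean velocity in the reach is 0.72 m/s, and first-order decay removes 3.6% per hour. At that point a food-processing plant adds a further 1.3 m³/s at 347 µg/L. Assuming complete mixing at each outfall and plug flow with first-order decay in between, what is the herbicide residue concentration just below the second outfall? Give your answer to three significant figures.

51.8 µg/L

Mass balance: C = (6.700·0.01200 + 1.090·23.70) / 7.790 = 25.91/7.790 = 3.326 µg/L; combined flow 7.790 m³/s.
Travel time t = 20.4·1000 / 0.72 = 28330 s = 7.870 h.
3.6%/h lost → k = −ln(1 − 0.036) = 0.03666 h⁻¹.
After decay, C = 3.326 × e^(−kt) = 3.326 × 0.7493 = 2.493 µg/L.
At the second outfall, C = (7.790·2.493 + 1.300·347.0) / (7.790 + 1.300) = 51.76 µg/L.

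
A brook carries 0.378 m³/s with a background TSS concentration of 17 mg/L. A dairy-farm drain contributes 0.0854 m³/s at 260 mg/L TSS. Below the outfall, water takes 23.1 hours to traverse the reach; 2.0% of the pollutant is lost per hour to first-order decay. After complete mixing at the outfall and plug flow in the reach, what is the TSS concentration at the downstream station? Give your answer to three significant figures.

After mixing, C = (0.3780·17.00 + 0.08540·260.0) / 0.4634 = 28.63/0.4634 = 61.78 mg/L.
2.0%/h lost → k = −ln(1 − 0.02) = 0.02020 h⁻¹.
Applying C = C₀e^(−kt): 61.78 × 0.6271 = 38.74 mg/L.

38.7 mg/L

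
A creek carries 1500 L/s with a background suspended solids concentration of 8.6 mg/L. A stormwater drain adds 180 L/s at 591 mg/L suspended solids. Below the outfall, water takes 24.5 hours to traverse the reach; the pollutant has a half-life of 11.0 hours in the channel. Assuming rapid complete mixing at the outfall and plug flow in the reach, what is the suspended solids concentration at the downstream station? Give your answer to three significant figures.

Flow-weighted average: C = (1500·8.600 + 180.0·591.0) / 1680 = 119300/1680 = 71.00 mg/L.
Half-life 11.0 h → k = ln 2 / 11.0 = 0.06301 h⁻¹ = 1.512 d⁻¹.
Decay over the reach: 71.00·exp(−kt) = 71.00·0.2136 = 15.16 mg/L.

15.2 mg/L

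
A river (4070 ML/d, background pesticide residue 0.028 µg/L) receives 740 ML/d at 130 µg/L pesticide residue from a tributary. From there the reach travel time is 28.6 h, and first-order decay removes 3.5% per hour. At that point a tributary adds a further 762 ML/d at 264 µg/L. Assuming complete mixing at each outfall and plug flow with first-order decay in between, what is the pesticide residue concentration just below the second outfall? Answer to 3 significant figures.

42.3 µg/L

Flow-weighted average: C = (4070·0.02800 + 740.0·130.0) / 4810 = 96310/4810 = 20.02 µg/L; combined flow 4810 ML/d.
3.5%/h lost → k = −ln(1 − 0.035) = 0.03563 h⁻¹.
After decay, C = 20.02 × e^(−kt) = 20.02 × 0.3610 = 7.228 µg/L.
At the second outfall, C = (4810·7.228 + 762.0·264.0) / (4810 + 762.0) = 42.34 µg/L.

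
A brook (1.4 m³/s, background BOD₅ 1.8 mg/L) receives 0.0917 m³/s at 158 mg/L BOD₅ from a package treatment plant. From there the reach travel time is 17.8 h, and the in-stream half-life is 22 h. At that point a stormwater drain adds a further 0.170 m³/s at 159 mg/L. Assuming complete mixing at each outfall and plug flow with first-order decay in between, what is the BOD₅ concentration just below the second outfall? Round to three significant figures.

Mixed concentration C = ΣQC/ΣQ = (1.400·1.800 + 0.09170·158.0) / 1.492 = 17.01/1.492 = 11.40 mg/L; combined flow 1.492 m³/s.
Half-life 22 h → k = ln 2 / 22 = 0.03151 h⁻¹ = 0.7562 d⁻¹.
Applying C = C₀e^(−kt): 11.40 × 0.5707 = 6.508 mg/L.
At the second outfall, C = (1.492·6.508 + 0.1700·159.0) / (1.492 + 0.1700) = 22.11 mg/L.

22.1 mg/L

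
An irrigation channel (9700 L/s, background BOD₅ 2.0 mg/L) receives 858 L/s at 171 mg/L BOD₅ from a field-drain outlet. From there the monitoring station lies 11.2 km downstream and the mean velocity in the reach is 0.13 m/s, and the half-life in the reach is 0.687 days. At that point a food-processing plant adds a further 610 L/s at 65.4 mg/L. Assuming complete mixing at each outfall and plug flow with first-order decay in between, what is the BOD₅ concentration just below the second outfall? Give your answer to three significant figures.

After mixing, C = (9700·2.000 + 858.0·171.0) / 10560 = 166100/10560 = 15.73 mg/L; combined flow 10560 L/s.
Travel time t = 11.2·1000 / 0.13 = 86150 s = 23.93 h.
Half-life 0.687 d → k = ln 2 / 0.687 = 1.009 d⁻¹.
Decay over the reach: 15.73·exp(−kt) = 15.73·0.3657 = 5.753 mg/L.
Second outfall: C = (10560·5.753 + 610.0·65.40)/11170 = 9.011 mg/L.

9.01 mg/L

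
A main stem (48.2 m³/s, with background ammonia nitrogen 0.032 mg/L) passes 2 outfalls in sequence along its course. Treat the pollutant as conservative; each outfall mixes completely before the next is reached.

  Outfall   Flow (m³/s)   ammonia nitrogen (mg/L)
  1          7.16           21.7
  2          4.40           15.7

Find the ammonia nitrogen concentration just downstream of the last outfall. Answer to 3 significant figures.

After outfall 1: Q = 48.20 + 7.160 = 55.36 m³/s; C = (48.20·0.03200 + 7.160·21.70)/55.36 = 2.834 mg/L.
After outfall 2: Q = 55.36 + 4.400 = 59.76 m³/s; C = (55.36·2.834 + 4.400·15.70)/59.76 = 3.782 mg/L.

3.78 mg/L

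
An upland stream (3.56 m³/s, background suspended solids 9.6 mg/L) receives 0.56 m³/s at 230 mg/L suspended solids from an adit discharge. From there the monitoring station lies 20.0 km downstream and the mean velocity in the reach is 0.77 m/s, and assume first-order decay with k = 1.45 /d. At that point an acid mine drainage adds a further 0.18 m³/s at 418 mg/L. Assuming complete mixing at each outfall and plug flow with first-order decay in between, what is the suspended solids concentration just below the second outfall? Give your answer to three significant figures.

Conservation of mass: C = (3.560·9.600 + 0.5600·230.0) / 4.120 = 163.0/4.120 = 39.56 mg/L; combined flow 4.120 m³/s.
Travel time t = 20.0·1000 / 0.77 = 25970 s = 7.215 h.
Applying C = C₀e^(−kt): 39.56 × 0.6467 = 25.58 mg/L.
Second outfall: C = (4.120·25.58 + 0.1800·418.0)/4.300 = 42.01 mg/L.

42.0 mg/L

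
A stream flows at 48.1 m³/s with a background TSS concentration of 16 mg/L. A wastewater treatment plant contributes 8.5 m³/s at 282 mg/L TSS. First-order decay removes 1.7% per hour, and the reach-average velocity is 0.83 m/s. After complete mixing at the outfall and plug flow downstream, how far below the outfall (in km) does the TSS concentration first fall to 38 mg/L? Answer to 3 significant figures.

67.4 km

Mixed concentration C = ΣQC/ΣQ = (48.10·16.00 + 8.500·282.0) / 56.60 = 3167/56.60 = 55.95 mg/L.
1.7%/h lost → k = −ln(1 − 0.017) = 0.01715 h⁻¹.
Set 55.95·exp(−k·t) = 38 → t = ln(55.95/38)/k = 81220 s = 22.56 h.
Distance = v·t = 0.83·81220 = 67410 m = 67.41 km.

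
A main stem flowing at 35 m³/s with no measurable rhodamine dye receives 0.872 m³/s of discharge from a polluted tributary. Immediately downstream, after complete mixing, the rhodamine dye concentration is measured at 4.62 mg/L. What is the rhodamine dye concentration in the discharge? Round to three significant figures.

190 mg/L

Mass balance: 35.00·0 + 0.8720·Cₑ = 35.87·4.620
→ Cₑ = (35.87·4.620 − 35.00·0) / 0.8720 = 190.1 mg/L.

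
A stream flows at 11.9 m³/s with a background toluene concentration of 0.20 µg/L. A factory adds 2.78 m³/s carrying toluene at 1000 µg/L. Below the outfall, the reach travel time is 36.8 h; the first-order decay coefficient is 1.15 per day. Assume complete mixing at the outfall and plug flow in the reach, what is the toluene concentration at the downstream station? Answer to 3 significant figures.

After mixing, C = (11.90·0.2000 + 2.780·1000) / 14.68 = 2782/14.68 = 189.5 µg/L.
First-order decay: C = 189.5·exp(−k·t) = 189.5·0.1715 = 32.50 µg/L.

32.5 µg/L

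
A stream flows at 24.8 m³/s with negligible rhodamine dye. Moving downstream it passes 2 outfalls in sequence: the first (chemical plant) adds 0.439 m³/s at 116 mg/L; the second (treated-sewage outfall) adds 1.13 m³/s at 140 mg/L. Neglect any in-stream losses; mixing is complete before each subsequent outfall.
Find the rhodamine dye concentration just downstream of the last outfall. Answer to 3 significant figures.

After outfall 1: Q = 24.80 + 0.4390 = 25.24 m³/s; C = (24.80·0 + 0.4390·116.0)/25.24 = 2.018 mg/L.
After outfall 2: Q = 25.24 + 1.130 = 26.37 m³/s; C = (25.24·2.018 + 1.130·140.0)/26.37 = 7.931 mg/L.

7.93 mg/L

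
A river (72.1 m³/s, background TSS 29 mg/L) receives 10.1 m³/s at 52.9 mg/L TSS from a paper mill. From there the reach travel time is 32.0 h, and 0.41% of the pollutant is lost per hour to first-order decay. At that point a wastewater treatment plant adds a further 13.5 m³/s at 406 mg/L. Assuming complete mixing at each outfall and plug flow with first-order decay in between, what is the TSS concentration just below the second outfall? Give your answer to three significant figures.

81.3 mg/L

Conservation of mass: C = (72.10·29.00 + 10.10·52.90) / 82.20 = 2625/82.20 = 31.94 mg/L; combined flow 82.20 m³/s.
0.41%/h lost → k = −ln(1 − 0.0041) = 0.004108 h⁻¹.
After decay, C = 31.94 × e^(−kt) = 31.94 × 0.8768 = 28.00 mg/L.
At the second outfall, C = (82.20·28.00 + 13.50·406.0) / (82.20 + 13.50) = 81.32 mg/L.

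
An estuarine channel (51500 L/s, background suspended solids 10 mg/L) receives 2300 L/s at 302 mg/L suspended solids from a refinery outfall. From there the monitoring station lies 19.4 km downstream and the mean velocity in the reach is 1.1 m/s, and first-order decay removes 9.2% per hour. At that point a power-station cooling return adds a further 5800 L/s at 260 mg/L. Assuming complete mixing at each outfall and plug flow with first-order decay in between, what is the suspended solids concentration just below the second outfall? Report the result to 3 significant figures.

Mass balance: C = (51500·10.00 + 2300·302.0) / 53800 = 1210000/53800 = 22.48 mg/L; combined flow 53800 L/s.
Travel time t = 19.4·1000 / 1.1 = 17640 s = 4.899 h.
9.2%/h lost → k = −ln(1 − 0.092) = 0.09651 h⁻¹.
Applying C = C₀e^(−kt): 22.48 × 0.6233 = 14.01 mg/L.
Second outfall: C = (53800·14.01 + 5800·260.0)/59600 = 37.95 mg/L.

38.0 mg/L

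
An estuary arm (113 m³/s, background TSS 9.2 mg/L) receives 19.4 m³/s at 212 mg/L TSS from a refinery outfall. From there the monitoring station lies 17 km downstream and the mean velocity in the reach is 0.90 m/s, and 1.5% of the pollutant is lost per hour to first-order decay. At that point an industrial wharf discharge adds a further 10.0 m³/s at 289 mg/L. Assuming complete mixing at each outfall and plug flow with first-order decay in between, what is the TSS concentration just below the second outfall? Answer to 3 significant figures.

After mixing, C = (113.0·9.200 + 19.40·212.0) / 132.4 = 5152/132.4 = 38.92 mg/L; combined flow 132.4 m³/s.
Travel time t = 17·1000 / 0.90 = 18890 s = 5.247 h.
1.5%/h lost → k = −ln(1 − 0.015) = 0.01511 h⁻¹.
Applying C = C₀e^(−kt): 38.92 × 0.9238 = 35.95 mg/L.
Second outfall: C = (132.4·35.95 + 10.00·289.0)/142.4 = 53.72 mg/L.

53.7 mg/L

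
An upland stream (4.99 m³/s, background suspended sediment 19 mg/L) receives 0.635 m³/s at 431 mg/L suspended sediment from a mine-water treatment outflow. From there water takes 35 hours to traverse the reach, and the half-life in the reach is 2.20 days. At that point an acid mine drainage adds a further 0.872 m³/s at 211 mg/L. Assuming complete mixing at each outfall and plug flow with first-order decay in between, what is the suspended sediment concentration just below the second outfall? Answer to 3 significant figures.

After mixing, C = (4.990·19.00 + 0.6350·431.0) / 5.625 = 368.5/5.625 = 65.51 mg/L; combined flow 5.625 m³/s.
Half-life 2.20 d → k = ln 2 / 2.20 = 0.3151 d⁻¹.
After decay, C = 65.51 × e^(−kt) = 65.51 × 0.6316 = 41.38 mg/L.
Second outfall: C = (5.625·41.38 + 0.8720·211.0)/6.497 = 64.14 mg/L.

64.1 mg/L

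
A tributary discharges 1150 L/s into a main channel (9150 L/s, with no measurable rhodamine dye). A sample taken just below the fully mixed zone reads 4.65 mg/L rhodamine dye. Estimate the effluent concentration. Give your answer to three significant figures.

41.6 mg/L

Mass balance: 9150·0 + 1150·Cₑ = 10300·4.650
→ Cₑ = (10300·4.650 − 9150·0) / 1150 = 41.65 mg/L.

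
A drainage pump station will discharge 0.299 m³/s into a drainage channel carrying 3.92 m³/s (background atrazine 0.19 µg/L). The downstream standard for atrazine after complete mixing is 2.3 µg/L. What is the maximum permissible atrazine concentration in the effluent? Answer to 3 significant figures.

At the limit, (Qr·Cr + Qe·Cₑ)/(Qr + Qe) = 2.3:
Cₑ = (4.219·2.3 − 3.920·0.1900) / 0.2990 = 29.96 µg/L.

30.0 µg/L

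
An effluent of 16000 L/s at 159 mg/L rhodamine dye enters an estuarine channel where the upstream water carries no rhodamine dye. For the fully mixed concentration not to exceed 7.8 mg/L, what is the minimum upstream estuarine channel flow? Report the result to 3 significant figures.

310000 L/s

Set C_mix = 7.8: (Q·0 + 16000·159.0) / (Q + 16000) = 7.8
→ Q = 16000·(159.0 − 7.8)/(7.8 − 0) = 310200 L/s.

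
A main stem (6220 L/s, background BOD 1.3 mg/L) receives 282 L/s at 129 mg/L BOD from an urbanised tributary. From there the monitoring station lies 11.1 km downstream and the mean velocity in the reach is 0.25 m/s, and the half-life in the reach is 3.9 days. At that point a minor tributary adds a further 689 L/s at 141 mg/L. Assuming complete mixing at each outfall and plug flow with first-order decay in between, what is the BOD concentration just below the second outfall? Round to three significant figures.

19.2 mg/L

After mixing, C = (6220·1.300 + 282.0·129.0) / 6502 = 44460/6502 = 6.839 mg/L; combined flow 6502 L/s.
Travel time t = 11.1·1000 / 0.25 = 44400 s = 12.33 h.
Half-life 3.9 d → k = ln 2 / 3.9 = 0.1777 d⁻¹.
Decay over the reach: 6.839·exp(−kt) = 6.839·0.9127 = 6.242 mg/L.
Second outfall: C = (6502·6.242 + 689.0·141.0)/7191 = 19.15 mg/L.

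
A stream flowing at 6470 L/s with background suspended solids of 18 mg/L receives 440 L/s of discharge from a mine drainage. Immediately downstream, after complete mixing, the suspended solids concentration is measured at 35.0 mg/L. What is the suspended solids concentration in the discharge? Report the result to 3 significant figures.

285 mg/L

Mass balance: 6470·18.00 + 440.0·Cₑ = 6910·35.00
→ Cₑ = (6910·35.00 − 6470·18.00) / 440.0 = 285.0 mg/L.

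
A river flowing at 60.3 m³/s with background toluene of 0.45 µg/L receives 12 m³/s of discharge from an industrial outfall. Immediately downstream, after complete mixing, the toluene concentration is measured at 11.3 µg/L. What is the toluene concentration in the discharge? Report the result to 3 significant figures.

65.8 µg/L

Mass balance: 60.30·0.4500 + 12.00·Cₑ = 72.30·11.30
→ Cₑ = (72.30·11.30 − 60.30·0.4500) / 12.00 = 65.82 µg/L.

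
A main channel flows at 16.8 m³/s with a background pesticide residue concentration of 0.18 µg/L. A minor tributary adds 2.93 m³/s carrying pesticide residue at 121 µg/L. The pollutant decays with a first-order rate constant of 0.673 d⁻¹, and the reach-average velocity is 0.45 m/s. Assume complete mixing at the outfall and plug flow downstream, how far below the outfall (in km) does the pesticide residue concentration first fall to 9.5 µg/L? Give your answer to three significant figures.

37.3 km

Mass balance: C = (16.80·0.1800 + 2.930·121.0) / 19.73 = 357.6/19.73 = 18.12 µg/L.
Set 18.12·exp(−k·t) = 9.5 → t = ln(18.12/9.5)/k = 82920 s = 23.03 h.
Distance = v·t = 0.45·82920 = 37310 m = 37.31 km.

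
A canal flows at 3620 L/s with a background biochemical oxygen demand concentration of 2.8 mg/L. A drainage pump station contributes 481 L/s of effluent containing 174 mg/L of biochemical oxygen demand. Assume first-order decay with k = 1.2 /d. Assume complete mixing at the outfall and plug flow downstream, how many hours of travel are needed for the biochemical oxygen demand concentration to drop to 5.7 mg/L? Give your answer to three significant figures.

27.8 h

After mixing, C = (3620·2.800 + 481.0·174.0) / 4101 = 93830/4101 = 22.88 mg/L.
22.88·exp(−k·t) = 5.7 → t = ln(22.88/5.7)/k = 100100 s = 27.80 h.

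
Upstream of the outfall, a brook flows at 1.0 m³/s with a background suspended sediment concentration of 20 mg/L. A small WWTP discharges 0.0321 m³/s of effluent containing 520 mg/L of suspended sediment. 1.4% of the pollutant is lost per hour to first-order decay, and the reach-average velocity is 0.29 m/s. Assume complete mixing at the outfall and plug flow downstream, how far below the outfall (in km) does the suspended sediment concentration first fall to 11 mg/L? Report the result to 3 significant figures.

86.9 km

Flow-weighted average: C = (1.000·20.00 + 0.03210·520.0) / 1.032 = 36.69/1.032 = 35.55 mg/L.
1.4%/h lost → k = −ln(1 − 0.014) = 0.01410 h⁻¹.
Set 35.55·exp(−k·t) = 11 → t = ln(35.55/11)/k = 299500 s = 83.20 h.
Distance = v·t = 0.29·299500 = 86860 m = 86.86 km.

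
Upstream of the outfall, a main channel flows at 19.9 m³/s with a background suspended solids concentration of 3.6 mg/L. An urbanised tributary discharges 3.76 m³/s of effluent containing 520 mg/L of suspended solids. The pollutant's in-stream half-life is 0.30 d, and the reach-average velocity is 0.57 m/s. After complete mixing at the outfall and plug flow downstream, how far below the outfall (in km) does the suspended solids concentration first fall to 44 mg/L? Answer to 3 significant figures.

Mixed concentration C = ΣQC/ΣQ = (19.90·3.600 + 3.760·520.0) / 23.66 = 2027/23.66 = 85.67 mg/L.
Half-life 0.30 d → k = ln 2 / 0.30 = 2.310 d⁻¹.
Set 85.67·exp(−k·t) = 44 → t = ln(85.67/44)/k = 24910 s = 6.921 h.
Distance = v·t = 0.57·24910 = 14200 m = 14.20 km.

14.2 km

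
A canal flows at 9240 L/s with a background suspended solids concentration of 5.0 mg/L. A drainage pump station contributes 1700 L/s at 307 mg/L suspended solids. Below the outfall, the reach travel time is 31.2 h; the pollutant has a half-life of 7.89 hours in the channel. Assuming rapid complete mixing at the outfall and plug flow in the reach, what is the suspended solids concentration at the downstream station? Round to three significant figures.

After mixing, C = (9240·5.000 + 1700·307.0) / 10940 = 568100/10940 = 51.93 mg/L.
Half-life 7.89 h → k = ln 2 / 7.89 = 0.08785 h⁻¹ = 2.108 d⁻¹.
Decay over the reach: 51.93·exp(−kt) = 51.93·0.06451 = 3.350 mg/L.

3.35 mg/L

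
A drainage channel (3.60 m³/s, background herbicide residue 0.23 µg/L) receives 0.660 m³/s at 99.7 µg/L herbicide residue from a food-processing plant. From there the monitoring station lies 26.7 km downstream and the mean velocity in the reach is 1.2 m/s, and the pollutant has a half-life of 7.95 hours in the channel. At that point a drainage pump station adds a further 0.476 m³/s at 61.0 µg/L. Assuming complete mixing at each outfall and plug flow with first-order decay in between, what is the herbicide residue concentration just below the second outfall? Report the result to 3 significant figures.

14.3 µg/L

Mass balance: C = (3.600·0.2300 + 0.6600·99.70) / 4.260 = 66.63/4.260 = 15.64 µg/L; combined flow 4.260 m³/s.
Travel time t = 26.7·1000 / 1.2 = 22250 s = 6.181 h.
Half-life 7.95 h → k = ln 2 / 7.95 = 0.08719 h⁻¹ = 2.093 d⁻¹.
First-order decay: C = 15.64·exp(−k·t) = 15.64·0.5834 = 9.125 µg/L.
Second outfall: C = (4.260·9.125 + 0.4760·61.00)/4.736 = 14.34 µg/L.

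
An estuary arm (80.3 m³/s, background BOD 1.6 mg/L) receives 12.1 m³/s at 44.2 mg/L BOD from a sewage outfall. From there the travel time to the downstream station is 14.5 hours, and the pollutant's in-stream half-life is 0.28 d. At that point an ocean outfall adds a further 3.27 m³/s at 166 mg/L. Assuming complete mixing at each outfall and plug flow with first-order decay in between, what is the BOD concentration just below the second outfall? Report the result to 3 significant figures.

Conservation of mass: C = (80.30·1.600 + 12.10·44.20) / 92.40 = 663.3/92.40 = 7.179 mg/L; combined flow 92.40 m³/s.
Half-life 0.28 d → k = ln 2 / 0.28 = 2.476 d⁻¹.
First-order decay: C = 7.179·exp(−k·t) = 7.179·0.2241 = 1.609 mg/L.
At the second outfall, C = (92.40·1.609 + 3.270·166.0) / (92.40 + 3.270) = 7.228 mg/L.

7.23 mg/L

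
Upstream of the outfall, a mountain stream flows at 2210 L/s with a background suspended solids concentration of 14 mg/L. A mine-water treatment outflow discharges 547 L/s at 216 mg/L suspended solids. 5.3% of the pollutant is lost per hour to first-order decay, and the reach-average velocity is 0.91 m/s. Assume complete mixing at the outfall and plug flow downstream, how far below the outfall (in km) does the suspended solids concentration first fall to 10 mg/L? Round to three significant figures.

102 km

After mixing, C = (2210·14.00 + 547.0·216.0) / 2757 = 149100/2757 = 54.08 mg/L.
5.3%/h lost → k = −ln(1 − 0.053) = 0.05446 h⁻¹.
Set 54.08·exp(−k·t) = 10 → t = ln(54.08/10)/k = 111600 s = 30.99 h.
Distance = v·t = 0.91·111600 = 101500 m = 101.5 km.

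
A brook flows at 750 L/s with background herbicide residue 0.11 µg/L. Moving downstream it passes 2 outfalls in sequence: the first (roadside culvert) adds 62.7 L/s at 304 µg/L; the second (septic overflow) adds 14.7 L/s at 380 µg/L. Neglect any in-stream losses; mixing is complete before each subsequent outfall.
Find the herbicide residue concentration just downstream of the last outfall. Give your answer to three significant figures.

29.9 µg/L

Below outfall 1: Q → 812.7 L/s, C = (750.0·0.1100 + 62.70·304.0)/812.7 = 23.56 µg/L.
Below outfall 2: Q → 827.4 L/s, C = (812.7·23.56 + 14.70·380.0)/827.4 = 29.89 µg/L.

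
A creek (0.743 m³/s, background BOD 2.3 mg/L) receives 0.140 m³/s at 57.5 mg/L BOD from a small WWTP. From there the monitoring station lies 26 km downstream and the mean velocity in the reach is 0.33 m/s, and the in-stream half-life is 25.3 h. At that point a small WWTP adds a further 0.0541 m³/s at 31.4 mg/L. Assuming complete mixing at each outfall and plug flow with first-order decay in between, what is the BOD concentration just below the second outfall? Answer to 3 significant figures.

7.53 mg/L

Conservation of mass: C = (0.7430·2.300 + 0.1400·57.50) / 0.8830 = 9.759/0.8830 = 11.05 mg/L; combined flow 0.8830 m³/s.
Travel time t = 26·1000 / 0.33 = 78790 s = 21.89 h.
Half-life 25.3 h → k = ln 2 / 25.3 = 0.02740 h⁻¹ = 0.6575 d⁻¹.
First-order decay: C = 11.05·exp(−k·t) = 11.05·0.5490 = 6.068 mg/L.
Second outfall: C = (0.8830·6.068 + 0.05410·31.40)/0.9371 = 7.530 mg/L.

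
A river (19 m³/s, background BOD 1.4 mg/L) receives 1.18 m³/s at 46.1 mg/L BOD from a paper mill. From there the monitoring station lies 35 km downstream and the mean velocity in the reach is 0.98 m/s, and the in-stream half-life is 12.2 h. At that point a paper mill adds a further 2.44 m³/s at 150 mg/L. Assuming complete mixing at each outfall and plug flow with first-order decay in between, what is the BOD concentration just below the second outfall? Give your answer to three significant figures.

18.2 mg/L

Mixed concentration C = ΣQC/ΣQ = (19.00·1.400 + 1.180·46.10) / 20.18 = 81.00/20.18 = 4.014 mg/L; combined flow 20.18 m³/s.
Travel time t = 35·1000 / 0.98 = 35710 s = 9.921 h.
Half-life 12.2 h → k = ln 2 / 12.2 = 0.05682 h⁻¹ = 1.364 d⁻¹.
Applying C = C₀e^(−kt): 4.014 × 0.5691 = 2.284 mg/L.
At the second outfall, C = (20.18·2.284 + 2.440·150.0) / (20.18 + 2.440) = 18.22 mg/L.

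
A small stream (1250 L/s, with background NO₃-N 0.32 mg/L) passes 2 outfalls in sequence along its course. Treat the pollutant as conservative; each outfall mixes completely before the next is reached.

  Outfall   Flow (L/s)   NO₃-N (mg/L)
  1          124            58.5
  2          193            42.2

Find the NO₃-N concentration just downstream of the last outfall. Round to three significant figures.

After outfall 1: Q = 1250 + 124.0 = 1374 L/s; C = (1250·0.3200 + 124.0·58.50)/1374 = 5.571 mg/L.
After outfall 2: Q = 1374 + 193.0 = 1567 L/s; C = (1374·5.571 + 193.0·42.20)/1567 = 10.08 mg/L.

10.1 mg/L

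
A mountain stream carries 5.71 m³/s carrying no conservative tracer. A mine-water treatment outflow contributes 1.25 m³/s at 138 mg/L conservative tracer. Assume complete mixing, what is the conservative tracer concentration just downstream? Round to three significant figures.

Conservation of mass: C = (5.710·0 + 1.250·138.0) / 6.960 = 172.5/6.960 = 24.78 mg/L.

24.8 mg/L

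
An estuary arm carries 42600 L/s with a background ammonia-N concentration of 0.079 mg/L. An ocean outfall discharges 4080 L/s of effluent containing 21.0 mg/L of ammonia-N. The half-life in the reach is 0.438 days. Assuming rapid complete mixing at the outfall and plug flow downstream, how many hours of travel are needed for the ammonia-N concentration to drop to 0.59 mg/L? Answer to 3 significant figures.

Flow-weighted average: C = (42600·0.07900 + 4080·21.00) / 46680 = 89050/46680 = 1.908 mg/L.
Half-life 0.438 d → k = ln 2 / 0.438 = 1.583 d⁻¹.
1.908·exp(−k·t) = 0.59 → t = ln(1.908/0.59)/k = 64070 s = 17.80 h.

17.8 h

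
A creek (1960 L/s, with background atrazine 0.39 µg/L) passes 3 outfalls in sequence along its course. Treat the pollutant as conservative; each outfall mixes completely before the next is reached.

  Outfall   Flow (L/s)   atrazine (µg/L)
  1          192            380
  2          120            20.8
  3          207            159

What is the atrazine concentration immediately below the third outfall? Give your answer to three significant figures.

44.0 µg/L

Below outfall 1: Q → 2152 L/s, C = (1960·0.3900 + 192.0·380.0)/2152 = 34.26 µg/L.
Below outfall 2: Q → 2272 L/s, C = (2152·34.26 + 120.0·20.80)/2272 = 33.55 µg/L.
Below outfall 3: Q → 2479 L/s, C = (2272·33.55 + 207.0·159.0)/2479 = 44.02 µg/L.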